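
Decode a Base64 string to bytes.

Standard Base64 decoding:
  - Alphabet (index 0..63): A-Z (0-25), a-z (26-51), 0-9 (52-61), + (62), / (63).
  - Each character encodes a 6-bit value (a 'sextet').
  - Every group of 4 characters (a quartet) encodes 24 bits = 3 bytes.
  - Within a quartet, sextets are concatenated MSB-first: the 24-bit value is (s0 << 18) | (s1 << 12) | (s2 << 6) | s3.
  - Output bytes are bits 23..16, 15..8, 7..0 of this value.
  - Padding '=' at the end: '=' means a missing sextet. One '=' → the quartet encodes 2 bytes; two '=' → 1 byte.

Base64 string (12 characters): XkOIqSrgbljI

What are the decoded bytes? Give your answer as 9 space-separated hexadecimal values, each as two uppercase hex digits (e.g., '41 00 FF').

After char 0 ('X'=23): chars_in_quartet=1 acc=0x17 bytes_emitted=0
After char 1 ('k'=36): chars_in_quartet=2 acc=0x5E4 bytes_emitted=0
After char 2 ('O'=14): chars_in_quartet=3 acc=0x1790E bytes_emitted=0
After char 3 ('I'=8): chars_in_quartet=4 acc=0x5E4388 -> emit 5E 43 88, reset; bytes_emitted=3
After char 4 ('q'=42): chars_in_quartet=1 acc=0x2A bytes_emitted=3
After char 5 ('S'=18): chars_in_quartet=2 acc=0xA92 bytes_emitted=3
After char 6 ('r'=43): chars_in_quartet=3 acc=0x2A4AB bytes_emitted=3
After char 7 ('g'=32): chars_in_quartet=4 acc=0xA92AE0 -> emit A9 2A E0, reset; bytes_emitted=6
After char 8 ('b'=27): chars_in_quartet=1 acc=0x1B bytes_emitted=6
After char 9 ('l'=37): chars_in_quartet=2 acc=0x6E5 bytes_emitted=6
After char 10 ('j'=35): chars_in_quartet=3 acc=0x1B963 bytes_emitted=6
After char 11 ('I'=8): chars_in_quartet=4 acc=0x6E58C8 -> emit 6E 58 C8, reset; bytes_emitted=9

Answer: 5E 43 88 A9 2A E0 6E 58 C8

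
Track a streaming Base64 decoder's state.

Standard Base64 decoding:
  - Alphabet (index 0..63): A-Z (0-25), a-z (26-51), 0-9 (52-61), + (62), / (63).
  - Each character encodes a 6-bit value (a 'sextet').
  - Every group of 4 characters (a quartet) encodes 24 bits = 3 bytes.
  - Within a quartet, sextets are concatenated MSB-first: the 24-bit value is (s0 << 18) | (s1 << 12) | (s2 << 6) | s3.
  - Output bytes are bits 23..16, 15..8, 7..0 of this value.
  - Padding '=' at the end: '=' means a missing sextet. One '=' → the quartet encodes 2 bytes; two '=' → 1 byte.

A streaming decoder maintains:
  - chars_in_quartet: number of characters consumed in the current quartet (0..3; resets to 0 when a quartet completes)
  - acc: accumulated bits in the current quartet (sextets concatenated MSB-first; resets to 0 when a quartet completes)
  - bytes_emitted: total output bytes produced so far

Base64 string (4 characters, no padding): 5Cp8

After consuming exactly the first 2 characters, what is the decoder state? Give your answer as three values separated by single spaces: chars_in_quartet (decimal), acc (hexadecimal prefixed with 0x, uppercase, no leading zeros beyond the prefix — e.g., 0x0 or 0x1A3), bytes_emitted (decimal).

Answer: 2 0xE42 0

Derivation:
After char 0 ('5'=57): chars_in_quartet=1 acc=0x39 bytes_emitted=0
After char 1 ('C'=2): chars_in_quartet=2 acc=0xE42 bytes_emitted=0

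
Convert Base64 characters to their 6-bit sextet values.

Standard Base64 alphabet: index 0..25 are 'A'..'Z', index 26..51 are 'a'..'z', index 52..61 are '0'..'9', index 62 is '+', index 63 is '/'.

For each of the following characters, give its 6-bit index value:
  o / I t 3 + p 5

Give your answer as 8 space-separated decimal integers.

'o': a..z range, 26 + ord('o') − ord('a') = 40
'/': index 63
'I': A..Z range, ord('I') − ord('A') = 8
't': a..z range, 26 + ord('t') − ord('a') = 45
'3': 0..9 range, 52 + ord('3') − ord('0') = 55
'+': index 62
'p': a..z range, 26 + ord('p') − ord('a') = 41
'5': 0..9 range, 52 + ord('5') − ord('0') = 57

Answer: 40 63 8 45 55 62 41 57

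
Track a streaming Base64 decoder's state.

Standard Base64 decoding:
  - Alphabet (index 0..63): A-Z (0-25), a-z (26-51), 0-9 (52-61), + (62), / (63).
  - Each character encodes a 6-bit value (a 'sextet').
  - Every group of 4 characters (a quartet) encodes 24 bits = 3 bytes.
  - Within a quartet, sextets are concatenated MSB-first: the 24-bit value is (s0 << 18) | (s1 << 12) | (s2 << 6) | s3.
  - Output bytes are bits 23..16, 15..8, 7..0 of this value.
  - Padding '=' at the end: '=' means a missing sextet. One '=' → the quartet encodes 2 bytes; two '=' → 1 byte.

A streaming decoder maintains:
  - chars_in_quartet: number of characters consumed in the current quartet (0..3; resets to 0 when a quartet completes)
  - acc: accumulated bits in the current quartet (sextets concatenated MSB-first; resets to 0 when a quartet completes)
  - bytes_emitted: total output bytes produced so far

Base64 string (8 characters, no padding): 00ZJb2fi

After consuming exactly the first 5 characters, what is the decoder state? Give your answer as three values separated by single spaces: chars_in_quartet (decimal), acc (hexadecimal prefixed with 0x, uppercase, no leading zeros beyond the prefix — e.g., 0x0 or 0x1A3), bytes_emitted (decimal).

After char 0 ('0'=52): chars_in_quartet=1 acc=0x34 bytes_emitted=0
After char 1 ('0'=52): chars_in_quartet=2 acc=0xD34 bytes_emitted=0
After char 2 ('Z'=25): chars_in_quartet=3 acc=0x34D19 bytes_emitted=0
After char 3 ('J'=9): chars_in_quartet=4 acc=0xD34649 -> emit D3 46 49, reset; bytes_emitted=3
After char 4 ('b'=27): chars_in_quartet=1 acc=0x1B bytes_emitted=3

Answer: 1 0x1B 3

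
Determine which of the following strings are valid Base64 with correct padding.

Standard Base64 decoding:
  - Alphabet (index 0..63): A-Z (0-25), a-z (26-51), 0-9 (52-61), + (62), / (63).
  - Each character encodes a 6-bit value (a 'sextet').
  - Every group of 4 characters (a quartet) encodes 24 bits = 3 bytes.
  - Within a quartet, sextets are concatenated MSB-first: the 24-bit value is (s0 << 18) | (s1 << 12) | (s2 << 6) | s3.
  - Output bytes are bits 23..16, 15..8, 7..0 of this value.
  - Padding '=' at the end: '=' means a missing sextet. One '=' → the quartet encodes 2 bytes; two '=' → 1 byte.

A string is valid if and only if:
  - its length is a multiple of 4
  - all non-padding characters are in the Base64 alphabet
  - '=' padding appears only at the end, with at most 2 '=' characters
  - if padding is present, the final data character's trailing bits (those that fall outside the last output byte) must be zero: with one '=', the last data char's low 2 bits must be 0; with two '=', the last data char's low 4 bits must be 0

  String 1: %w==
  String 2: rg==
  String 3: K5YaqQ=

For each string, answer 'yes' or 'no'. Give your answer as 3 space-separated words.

String 1: '%w==' → invalid (bad char(s): ['%'])
String 2: 'rg==' → valid
String 3: 'K5YaqQ=' → invalid (len=7 not mult of 4)

Answer: no yes no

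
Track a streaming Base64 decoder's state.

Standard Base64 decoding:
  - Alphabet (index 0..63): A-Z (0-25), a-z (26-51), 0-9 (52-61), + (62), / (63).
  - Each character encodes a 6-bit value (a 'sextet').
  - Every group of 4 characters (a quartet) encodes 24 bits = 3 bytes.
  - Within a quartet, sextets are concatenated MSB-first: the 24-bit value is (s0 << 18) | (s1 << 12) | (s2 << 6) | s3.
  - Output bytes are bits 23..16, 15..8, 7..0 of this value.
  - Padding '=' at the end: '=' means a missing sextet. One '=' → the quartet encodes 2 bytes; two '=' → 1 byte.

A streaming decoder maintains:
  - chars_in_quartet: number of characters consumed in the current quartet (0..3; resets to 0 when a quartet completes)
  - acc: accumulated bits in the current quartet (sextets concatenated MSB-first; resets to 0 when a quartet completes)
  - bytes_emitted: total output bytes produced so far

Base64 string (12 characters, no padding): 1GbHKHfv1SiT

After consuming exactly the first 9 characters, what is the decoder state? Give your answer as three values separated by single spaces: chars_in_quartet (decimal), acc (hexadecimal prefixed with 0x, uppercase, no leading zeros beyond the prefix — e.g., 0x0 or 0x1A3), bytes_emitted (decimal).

After char 0 ('1'=53): chars_in_quartet=1 acc=0x35 bytes_emitted=0
After char 1 ('G'=6): chars_in_quartet=2 acc=0xD46 bytes_emitted=0
After char 2 ('b'=27): chars_in_quartet=3 acc=0x3519B bytes_emitted=0
After char 3 ('H'=7): chars_in_quartet=4 acc=0xD466C7 -> emit D4 66 C7, reset; bytes_emitted=3
After char 4 ('K'=10): chars_in_quartet=1 acc=0xA bytes_emitted=3
After char 5 ('H'=7): chars_in_quartet=2 acc=0x287 bytes_emitted=3
After char 6 ('f'=31): chars_in_quartet=3 acc=0xA1DF bytes_emitted=3
After char 7 ('v'=47): chars_in_quartet=4 acc=0x2877EF -> emit 28 77 EF, reset; bytes_emitted=6
After char 8 ('1'=53): chars_in_quartet=1 acc=0x35 bytes_emitted=6

Answer: 1 0x35 6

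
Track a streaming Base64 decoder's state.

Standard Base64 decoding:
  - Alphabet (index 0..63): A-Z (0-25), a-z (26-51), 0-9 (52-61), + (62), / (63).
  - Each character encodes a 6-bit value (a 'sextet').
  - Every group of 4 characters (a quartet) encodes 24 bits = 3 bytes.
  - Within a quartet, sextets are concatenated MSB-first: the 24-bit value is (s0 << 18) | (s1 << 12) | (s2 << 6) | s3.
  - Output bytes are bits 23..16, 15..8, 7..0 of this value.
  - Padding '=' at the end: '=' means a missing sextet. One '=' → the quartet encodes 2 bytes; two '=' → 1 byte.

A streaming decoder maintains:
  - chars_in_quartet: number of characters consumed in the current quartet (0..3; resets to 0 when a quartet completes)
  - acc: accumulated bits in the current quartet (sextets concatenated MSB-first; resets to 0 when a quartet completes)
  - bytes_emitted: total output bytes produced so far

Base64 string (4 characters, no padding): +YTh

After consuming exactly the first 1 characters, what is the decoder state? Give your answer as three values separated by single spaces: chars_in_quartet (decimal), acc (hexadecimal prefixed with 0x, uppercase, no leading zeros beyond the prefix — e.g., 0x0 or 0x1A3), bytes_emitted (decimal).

Answer: 1 0x3E 0

Derivation:
After char 0 ('+'=62): chars_in_quartet=1 acc=0x3E bytes_emitted=0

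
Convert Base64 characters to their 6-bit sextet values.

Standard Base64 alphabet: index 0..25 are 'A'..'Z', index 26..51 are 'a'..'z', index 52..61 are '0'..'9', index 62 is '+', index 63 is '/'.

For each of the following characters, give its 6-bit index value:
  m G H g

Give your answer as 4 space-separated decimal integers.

Answer: 38 6 7 32

Derivation:
'm': a..z range, 26 + ord('m') − ord('a') = 38
'G': A..Z range, ord('G') − ord('A') = 6
'H': A..Z range, ord('H') − ord('A') = 7
'g': a..z range, 26 + ord('g') − ord('a') = 32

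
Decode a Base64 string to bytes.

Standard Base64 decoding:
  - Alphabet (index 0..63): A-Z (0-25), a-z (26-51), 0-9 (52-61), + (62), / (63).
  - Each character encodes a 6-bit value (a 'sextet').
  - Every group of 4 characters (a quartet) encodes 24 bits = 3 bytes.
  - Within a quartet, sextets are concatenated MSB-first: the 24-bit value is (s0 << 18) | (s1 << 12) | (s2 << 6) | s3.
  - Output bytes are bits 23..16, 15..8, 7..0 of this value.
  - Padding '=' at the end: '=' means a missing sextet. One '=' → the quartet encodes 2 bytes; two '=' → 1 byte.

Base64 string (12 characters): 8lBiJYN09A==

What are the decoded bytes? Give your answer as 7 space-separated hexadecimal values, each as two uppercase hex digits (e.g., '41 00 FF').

After char 0 ('8'=60): chars_in_quartet=1 acc=0x3C bytes_emitted=0
After char 1 ('l'=37): chars_in_quartet=2 acc=0xF25 bytes_emitted=0
After char 2 ('B'=1): chars_in_quartet=3 acc=0x3C941 bytes_emitted=0
After char 3 ('i'=34): chars_in_quartet=4 acc=0xF25062 -> emit F2 50 62, reset; bytes_emitted=3
After char 4 ('J'=9): chars_in_quartet=1 acc=0x9 bytes_emitted=3
After char 5 ('Y'=24): chars_in_quartet=2 acc=0x258 bytes_emitted=3
After char 6 ('N'=13): chars_in_quartet=3 acc=0x960D bytes_emitted=3
After char 7 ('0'=52): chars_in_quartet=4 acc=0x258374 -> emit 25 83 74, reset; bytes_emitted=6
After char 8 ('9'=61): chars_in_quartet=1 acc=0x3D bytes_emitted=6
After char 9 ('A'=0): chars_in_quartet=2 acc=0xF40 bytes_emitted=6
Padding '==': partial quartet acc=0xF40 -> emit F4; bytes_emitted=7

Answer: F2 50 62 25 83 74 F4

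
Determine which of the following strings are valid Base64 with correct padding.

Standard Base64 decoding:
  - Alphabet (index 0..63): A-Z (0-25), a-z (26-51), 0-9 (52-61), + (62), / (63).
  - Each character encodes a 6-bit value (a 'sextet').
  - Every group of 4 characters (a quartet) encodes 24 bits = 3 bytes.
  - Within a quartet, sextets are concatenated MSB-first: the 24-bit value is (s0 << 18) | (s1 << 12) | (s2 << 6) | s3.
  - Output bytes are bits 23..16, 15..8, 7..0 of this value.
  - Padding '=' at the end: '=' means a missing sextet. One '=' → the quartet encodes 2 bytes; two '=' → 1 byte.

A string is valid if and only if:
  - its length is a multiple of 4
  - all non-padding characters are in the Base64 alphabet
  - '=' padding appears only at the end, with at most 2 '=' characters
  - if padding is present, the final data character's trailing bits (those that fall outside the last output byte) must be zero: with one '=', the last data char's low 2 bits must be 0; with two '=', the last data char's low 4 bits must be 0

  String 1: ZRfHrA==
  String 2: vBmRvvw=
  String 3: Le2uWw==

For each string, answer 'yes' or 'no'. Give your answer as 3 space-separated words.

Answer: yes yes yes

Derivation:
String 1: 'ZRfHrA==' → valid
String 2: 'vBmRvvw=' → valid
String 3: 'Le2uWw==' → valid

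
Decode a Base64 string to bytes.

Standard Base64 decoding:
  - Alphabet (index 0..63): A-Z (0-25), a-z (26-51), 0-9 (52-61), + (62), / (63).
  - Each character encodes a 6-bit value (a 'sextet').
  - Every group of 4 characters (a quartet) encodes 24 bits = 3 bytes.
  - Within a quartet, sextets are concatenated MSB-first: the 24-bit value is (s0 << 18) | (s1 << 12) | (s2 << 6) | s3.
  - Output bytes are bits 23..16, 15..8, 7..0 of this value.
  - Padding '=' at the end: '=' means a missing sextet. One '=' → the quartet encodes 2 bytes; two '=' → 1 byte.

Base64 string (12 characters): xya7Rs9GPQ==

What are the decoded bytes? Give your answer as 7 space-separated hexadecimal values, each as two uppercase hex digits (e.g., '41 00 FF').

After char 0 ('x'=49): chars_in_quartet=1 acc=0x31 bytes_emitted=0
After char 1 ('y'=50): chars_in_quartet=2 acc=0xC72 bytes_emitted=0
After char 2 ('a'=26): chars_in_quartet=3 acc=0x31C9A bytes_emitted=0
After char 3 ('7'=59): chars_in_quartet=4 acc=0xC726BB -> emit C7 26 BB, reset; bytes_emitted=3
After char 4 ('R'=17): chars_in_quartet=1 acc=0x11 bytes_emitted=3
After char 5 ('s'=44): chars_in_quartet=2 acc=0x46C bytes_emitted=3
After char 6 ('9'=61): chars_in_quartet=3 acc=0x11B3D bytes_emitted=3
After char 7 ('G'=6): chars_in_quartet=4 acc=0x46CF46 -> emit 46 CF 46, reset; bytes_emitted=6
After char 8 ('P'=15): chars_in_quartet=1 acc=0xF bytes_emitted=6
After char 9 ('Q'=16): chars_in_quartet=2 acc=0x3D0 bytes_emitted=6
Padding '==': partial quartet acc=0x3D0 -> emit 3D; bytes_emitted=7

Answer: C7 26 BB 46 CF 46 3D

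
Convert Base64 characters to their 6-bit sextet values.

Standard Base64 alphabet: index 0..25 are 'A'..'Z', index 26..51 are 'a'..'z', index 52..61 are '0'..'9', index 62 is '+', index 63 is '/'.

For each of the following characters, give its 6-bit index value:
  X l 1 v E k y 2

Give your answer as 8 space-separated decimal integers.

Answer: 23 37 53 47 4 36 50 54

Derivation:
'X': A..Z range, ord('X') − ord('A') = 23
'l': a..z range, 26 + ord('l') − ord('a') = 37
'1': 0..9 range, 52 + ord('1') − ord('0') = 53
'v': a..z range, 26 + ord('v') − ord('a') = 47
'E': A..Z range, ord('E') − ord('A') = 4
'k': a..z range, 26 + ord('k') − ord('a') = 36
'y': a..z range, 26 + ord('y') − ord('a') = 50
'2': 0..9 range, 52 + ord('2') − ord('0') = 54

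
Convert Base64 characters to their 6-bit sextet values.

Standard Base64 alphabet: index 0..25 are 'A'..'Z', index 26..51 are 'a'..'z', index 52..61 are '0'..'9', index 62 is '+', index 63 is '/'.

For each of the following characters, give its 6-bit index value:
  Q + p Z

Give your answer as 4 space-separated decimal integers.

'Q': A..Z range, ord('Q') − ord('A') = 16
'+': index 62
'p': a..z range, 26 + ord('p') − ord('a') = 41
'Z': A..Z range, ord('Z') − ord('A') = 25

Answer: 16 62 41 25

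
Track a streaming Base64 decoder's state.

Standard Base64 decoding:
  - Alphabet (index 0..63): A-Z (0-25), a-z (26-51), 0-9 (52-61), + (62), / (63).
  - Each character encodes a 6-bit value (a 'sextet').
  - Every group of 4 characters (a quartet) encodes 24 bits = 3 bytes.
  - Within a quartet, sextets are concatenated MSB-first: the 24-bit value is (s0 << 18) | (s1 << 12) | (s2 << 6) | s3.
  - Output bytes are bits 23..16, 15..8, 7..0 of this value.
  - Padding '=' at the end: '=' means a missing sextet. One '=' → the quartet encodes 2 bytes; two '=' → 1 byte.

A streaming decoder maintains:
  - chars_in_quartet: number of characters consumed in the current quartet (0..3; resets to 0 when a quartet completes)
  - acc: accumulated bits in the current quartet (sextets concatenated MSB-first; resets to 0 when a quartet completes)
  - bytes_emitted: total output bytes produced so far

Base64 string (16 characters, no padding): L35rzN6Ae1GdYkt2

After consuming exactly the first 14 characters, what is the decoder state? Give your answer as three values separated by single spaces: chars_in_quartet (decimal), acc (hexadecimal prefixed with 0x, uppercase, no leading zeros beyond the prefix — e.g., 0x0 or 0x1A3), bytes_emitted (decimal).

After char 0 ('L'=11): chars_in_quartet=1 acc=0xB bytes_emitted=0
After char 1 ('3'=55): chars_in_quartet=2 acc=0x2F7 bytes_emitted=0
After char 2 ('5'=57): chars_in_quartet=3 acc=0xBDF9 bytes_emitted=0
After char 3 ('r'=43): chars_in_quartet=4 acc=0x2F7E6B -> emit 2F 7E 6B, reset; bytes_emitted=3
After char 4 ('z'=51): chars_in_quartet=1 acc=0x33 bytes_emitted=3
After char 5 ('N'=13): chars_in_quartet=2 acc=0xCCD bytes_emitted=3
After char 6 ('6'=58): chars_in_quartet=3 acc=0x3337A bytes_emitted=3
After char 7 ('A'=0): chars_in_quartet=4 acc=0xCCDE80 -> emit CC DE 80, reset; bytes_emitted=6
After char 8 ('e'=30): chars_in_quartet=1 acc=0x1E bytes_emitted=6
After char 9 ('1'=53): chars_in_quartet=2 acc=0x7B5 bytes_emitted=6
After char 10 ('G'=6): chars_in_quartet=3 acc=0x1ED46 bytes_emitted=6
After char 11 ('d'=29): chars_in_quartet=4 acc=0x7B519D -> emit 7B 51 9D, reset; bytes_emitted=9
After char 12 ('Y'=24): chars_in_quartet=1 acc=0x18 bytes_emitted=9
After char 13 ('k'=36): chars_in_quartet=2 acc=0x624 bytes_emitted=9

Answer: 2 0x624 9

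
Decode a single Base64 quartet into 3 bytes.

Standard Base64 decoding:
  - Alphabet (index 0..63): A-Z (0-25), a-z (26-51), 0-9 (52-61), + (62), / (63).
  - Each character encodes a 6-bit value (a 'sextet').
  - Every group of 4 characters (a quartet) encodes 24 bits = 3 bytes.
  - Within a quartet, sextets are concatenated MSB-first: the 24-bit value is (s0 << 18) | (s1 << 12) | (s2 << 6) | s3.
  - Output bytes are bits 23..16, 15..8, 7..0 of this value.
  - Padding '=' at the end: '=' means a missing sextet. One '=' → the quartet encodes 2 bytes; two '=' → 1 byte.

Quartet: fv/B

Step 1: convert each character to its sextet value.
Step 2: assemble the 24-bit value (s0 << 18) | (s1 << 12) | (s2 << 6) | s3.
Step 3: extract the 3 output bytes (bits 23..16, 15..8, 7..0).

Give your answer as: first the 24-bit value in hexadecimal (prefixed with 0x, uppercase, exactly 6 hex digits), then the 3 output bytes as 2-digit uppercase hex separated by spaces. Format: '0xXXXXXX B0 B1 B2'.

Sextets: f=31, v=47, /=63, B=1
24-bit: (31<<18) | (47<<12) | (63<<6) | 1
      = 0x7C0000 | 0x02F000 | 0x000FC0 | 0x000001
      = 0x7EFFC1
Bytes: (v>>16)&0xFF=7E, (v>>8)&0xFF=FF, v&0xFF=C1

Answer: 0x7EFFC1 7E FF C1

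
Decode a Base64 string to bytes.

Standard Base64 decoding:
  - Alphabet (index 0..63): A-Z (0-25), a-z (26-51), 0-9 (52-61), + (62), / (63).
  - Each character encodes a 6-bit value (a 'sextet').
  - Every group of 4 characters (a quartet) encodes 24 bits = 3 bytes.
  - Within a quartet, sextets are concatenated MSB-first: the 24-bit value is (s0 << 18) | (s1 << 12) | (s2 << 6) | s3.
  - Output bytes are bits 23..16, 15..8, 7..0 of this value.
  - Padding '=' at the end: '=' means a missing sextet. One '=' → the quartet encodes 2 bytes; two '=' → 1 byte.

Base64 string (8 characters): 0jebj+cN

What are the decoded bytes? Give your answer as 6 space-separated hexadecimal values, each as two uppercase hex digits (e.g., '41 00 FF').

After char 0 ('0'=52): chars_in_quartet=1 acc=0x34 bytes_emitted=0
After char 1 ('j'=35): chars_in_quartet=2 acc=0xD23 bytes_emitted=0
After char 2 ('e'=30): chars_in_quartet=3 acc=0x348DE bytes_emitted=0
After char 3 ('b'=27): chars_in_quartet=4 acc=0xD2379B -> emit D2 37 9B, reset; bytes_emitted=3
After char 4 ('j'=35): chars_in_quartet=1 acc=0x23 bytes_emitted=3
After char 5 ('+'=62): chars_in_quartet=2 acc=0x8FE bytes_emitted=3
After char 6 ('c'=28): chars_in_quartet=3 acc=0x23F9C bytes_emitted=3
After char 7 ('N'=13): chars_in_quartet=4 acc=0x8FE70D -> emit 8F E7 0D, reset; bytes_emitted=6

Answer: D2 37 9B 8F E7 0D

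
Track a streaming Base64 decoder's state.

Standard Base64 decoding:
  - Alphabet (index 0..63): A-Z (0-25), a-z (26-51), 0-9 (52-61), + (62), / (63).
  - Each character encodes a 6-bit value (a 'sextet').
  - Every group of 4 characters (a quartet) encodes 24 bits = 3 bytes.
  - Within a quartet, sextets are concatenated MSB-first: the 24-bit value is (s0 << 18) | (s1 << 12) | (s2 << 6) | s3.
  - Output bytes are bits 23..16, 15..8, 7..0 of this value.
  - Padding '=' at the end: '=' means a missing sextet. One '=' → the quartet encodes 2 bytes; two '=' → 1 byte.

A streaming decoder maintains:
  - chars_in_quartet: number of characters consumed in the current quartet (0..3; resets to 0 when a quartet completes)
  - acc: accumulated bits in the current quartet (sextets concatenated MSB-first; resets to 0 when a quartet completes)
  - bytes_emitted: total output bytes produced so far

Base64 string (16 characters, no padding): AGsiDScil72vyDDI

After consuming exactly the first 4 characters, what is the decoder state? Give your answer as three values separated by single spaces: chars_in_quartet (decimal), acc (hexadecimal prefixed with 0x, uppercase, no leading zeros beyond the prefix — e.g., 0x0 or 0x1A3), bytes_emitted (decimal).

Answer: 0 0x0 3

Derivation:
After char 0 ('A'=0): chars_in_quartet=1 acc=0x0 bytes_emitted=0
After char 1 ('G'=6): chars_in_quartet=2 acc=0x6 bytes_emitted=0
After char 2 ('s'=44): chars_in_quartet=3 acc=0x1AC bytes_emitted=0
After char 3 ('i'=34): chars_in_quartet=4 acc=0x6B22 -> emit 00 6B 22, reset; bytes_emitted=3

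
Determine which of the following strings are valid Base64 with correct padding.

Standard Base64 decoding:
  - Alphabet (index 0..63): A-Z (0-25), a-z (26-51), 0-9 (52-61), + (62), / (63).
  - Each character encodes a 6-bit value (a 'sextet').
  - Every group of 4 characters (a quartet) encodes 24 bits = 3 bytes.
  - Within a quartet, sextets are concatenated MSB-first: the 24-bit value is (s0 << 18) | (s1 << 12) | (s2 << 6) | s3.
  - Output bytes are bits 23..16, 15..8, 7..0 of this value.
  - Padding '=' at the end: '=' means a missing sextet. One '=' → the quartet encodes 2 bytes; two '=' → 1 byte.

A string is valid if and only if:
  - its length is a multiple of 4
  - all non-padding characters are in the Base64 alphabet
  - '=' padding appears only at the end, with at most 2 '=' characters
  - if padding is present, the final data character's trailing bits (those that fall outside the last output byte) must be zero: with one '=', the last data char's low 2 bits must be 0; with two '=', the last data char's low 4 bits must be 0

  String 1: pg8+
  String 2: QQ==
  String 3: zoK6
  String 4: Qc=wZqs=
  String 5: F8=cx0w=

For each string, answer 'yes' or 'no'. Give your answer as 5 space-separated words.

Answer: yes yes yes no no

Derivation:
String 1: 'pg8+' → valid
String 2: 'QQ==' → valid
String 3: 'zoK6' → valid
String 4: 'Qc=wZqs=' → invalid (bad char(s): ['=']; '=' in middle)
String 5: 'F8=cx0w=' → invalid (bad char(s): ['=']; '=' in middle)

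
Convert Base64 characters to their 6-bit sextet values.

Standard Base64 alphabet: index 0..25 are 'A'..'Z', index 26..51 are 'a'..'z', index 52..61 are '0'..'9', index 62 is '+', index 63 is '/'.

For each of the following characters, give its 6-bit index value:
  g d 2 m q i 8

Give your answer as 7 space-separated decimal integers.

'g': a..z range, 26 + ord('g') − ord('a') = 32
'd': a..z range, 26 + ord('d') − ord('a') = 29
'2': 0..9 range, 52 + ord('2') − ord('0') = 54
'm': a..z range, 26 + ord('m') − ord('a') = 38
'q': a..z range, 26 + ord('q') − ord('a') = 42
'i': a..z range, 26 + ord('i') − ord('a') = 34
'8': 0..9 range, 52 + ord('8') − ord('0') = 60

Answer: 32 29 54 38 42 34 60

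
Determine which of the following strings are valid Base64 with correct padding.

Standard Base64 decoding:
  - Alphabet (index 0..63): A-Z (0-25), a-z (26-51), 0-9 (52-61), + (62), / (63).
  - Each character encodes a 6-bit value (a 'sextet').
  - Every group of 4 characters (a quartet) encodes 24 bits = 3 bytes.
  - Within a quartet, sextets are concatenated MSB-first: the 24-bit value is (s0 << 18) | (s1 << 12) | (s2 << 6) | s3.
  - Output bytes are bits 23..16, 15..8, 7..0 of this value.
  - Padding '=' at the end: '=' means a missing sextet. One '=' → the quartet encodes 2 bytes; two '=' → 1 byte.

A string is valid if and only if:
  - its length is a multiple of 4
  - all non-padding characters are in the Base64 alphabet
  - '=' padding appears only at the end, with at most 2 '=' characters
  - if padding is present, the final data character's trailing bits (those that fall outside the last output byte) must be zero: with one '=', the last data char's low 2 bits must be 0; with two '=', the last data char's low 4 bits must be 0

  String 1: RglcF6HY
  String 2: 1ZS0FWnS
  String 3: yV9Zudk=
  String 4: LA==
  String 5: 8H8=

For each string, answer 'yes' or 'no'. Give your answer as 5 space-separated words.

Answer: yes yes yes yes yes

Derivation:
String 1: 'RglcF6HY' → valid
String 2: '1ZS0FWnS' → valid
String 3: 'yV9Zudk=' → valid
String 4: 'LA==' → valid
String 5: '8H8=' → valid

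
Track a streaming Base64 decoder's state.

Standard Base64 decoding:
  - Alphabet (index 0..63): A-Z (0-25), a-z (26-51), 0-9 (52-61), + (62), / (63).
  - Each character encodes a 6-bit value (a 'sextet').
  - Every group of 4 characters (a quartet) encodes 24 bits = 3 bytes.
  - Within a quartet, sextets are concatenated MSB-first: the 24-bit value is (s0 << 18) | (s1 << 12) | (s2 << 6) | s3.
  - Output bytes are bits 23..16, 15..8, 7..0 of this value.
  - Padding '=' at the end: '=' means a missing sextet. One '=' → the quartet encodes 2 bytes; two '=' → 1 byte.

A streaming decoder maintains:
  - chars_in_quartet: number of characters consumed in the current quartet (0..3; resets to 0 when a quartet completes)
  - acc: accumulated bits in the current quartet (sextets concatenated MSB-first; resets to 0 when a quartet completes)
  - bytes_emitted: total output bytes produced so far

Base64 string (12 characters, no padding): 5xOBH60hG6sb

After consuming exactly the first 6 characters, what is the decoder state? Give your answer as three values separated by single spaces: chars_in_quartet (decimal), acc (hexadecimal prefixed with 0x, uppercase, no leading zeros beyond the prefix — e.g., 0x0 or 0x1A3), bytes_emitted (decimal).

Answer: 2 0x1FA 3

Derivation:
After char 0 ('5'=57): chars_in_quartet=1 acc=0x39 bytes_emitted=0
After char 1 ('x'=49): chars_in_quartet=2 acc=0xE71 bytes_emitted=0
After char 2 ('O'=14): chars_in_quartet=3 acc=0x39C4E bytes_emitted=0
After char 3 ('B'=1): chars_in_quartet=4 acc=0xE71381 -> emit E7 13 81, reset; bytes_emitted=3
After char 4 ('H'=7): chars_in_quartet=1 acc=0x7 bytes_emitted=3
After char 5 ('6'=58): chars_in_quartet=2 acc=0x1FA bytes_emitted=3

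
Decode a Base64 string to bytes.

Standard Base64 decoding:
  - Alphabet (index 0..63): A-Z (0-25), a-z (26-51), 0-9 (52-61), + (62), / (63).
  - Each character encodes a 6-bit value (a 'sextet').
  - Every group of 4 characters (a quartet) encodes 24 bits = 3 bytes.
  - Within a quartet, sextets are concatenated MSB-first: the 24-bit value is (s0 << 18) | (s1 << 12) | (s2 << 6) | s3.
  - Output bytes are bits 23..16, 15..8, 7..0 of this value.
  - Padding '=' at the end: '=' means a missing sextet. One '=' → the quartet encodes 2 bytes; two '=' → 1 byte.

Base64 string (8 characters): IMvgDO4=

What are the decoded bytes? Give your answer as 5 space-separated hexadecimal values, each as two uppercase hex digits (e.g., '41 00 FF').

After char 0 ('I'=8): chars_in_quartet=1 acc=0x8 bytes_emitted=0
After char 1 ('M'=12): chars_in_quartet=2 acc=0x20C bytes_emitted=0
After char 2 ('v'=47): chars_in_quartet=3 acc=0x832F bytes_emitted=0
After char 3 ('g'=32): chars_in_quartet=4 acc=0x20CBE0 -> emit 20 CB E0, reset; bytes_emitted=3
After char 4 ('D'=3): chars_in_quartet=1 acc=0x3 bytes_emitted=3
After char 5 ('O'=14): chars_in_quartet=2 acc=0xCE bytes_emitted=3
After char 6 ('4'=56): chars_in_quartet=3 acc=0x33B8 bytes_emitted=3
Padding '=': partial quartet acc=0x33B8 -> emit 0C EE; bytes_emitted=5

Answer: 20 CB E0 0C EE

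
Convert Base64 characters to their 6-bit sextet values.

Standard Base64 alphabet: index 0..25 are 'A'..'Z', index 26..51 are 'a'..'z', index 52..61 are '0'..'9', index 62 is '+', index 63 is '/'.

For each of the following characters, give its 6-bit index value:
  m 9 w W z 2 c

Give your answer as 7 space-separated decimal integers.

Answer: 38 61 48 22 51 54 28

Derivation:
'm': a..z range, 26 + ord('m') − ord('a') = 38
'9': 0..9 range, 52 + ord('9') − ord('0') = 61
'w': a..z range, 26 + ord('w') − ord('a') = 48
'W': A..Z range, ord('W') − ord('A') = 22
'z': a..z range, 26 + ord('z') − ord('a') = 51
'2': 0..9 range, 52 + ord('2') − ord('0') = 54
'c': a..z range, 26 + ord('c') − ord('a') = 28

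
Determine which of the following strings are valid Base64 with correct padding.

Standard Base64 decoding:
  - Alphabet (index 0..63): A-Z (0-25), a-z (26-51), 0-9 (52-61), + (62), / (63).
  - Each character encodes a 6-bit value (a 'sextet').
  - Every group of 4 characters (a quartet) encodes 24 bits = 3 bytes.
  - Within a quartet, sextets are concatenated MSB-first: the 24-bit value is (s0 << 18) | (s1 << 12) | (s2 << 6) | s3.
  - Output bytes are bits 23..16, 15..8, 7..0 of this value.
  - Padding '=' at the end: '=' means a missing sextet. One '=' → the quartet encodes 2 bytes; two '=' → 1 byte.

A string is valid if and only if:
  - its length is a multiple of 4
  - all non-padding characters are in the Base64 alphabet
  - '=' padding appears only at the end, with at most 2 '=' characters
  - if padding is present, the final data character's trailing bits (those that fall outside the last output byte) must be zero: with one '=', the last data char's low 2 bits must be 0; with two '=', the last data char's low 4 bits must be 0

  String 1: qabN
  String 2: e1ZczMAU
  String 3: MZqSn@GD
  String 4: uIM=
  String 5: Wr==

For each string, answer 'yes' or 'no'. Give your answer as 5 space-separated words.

String 1: 'qabN' → valid
String 2: 'e1ZczMAU' → valid
String 3: 'MZqSn@GD' → invalid (bad char(s): ['@'])
String 4: 'uIM=' → valid
String 5: 'Wr==' → invalid (bad trailing bits)

Answer: yes yes no yes no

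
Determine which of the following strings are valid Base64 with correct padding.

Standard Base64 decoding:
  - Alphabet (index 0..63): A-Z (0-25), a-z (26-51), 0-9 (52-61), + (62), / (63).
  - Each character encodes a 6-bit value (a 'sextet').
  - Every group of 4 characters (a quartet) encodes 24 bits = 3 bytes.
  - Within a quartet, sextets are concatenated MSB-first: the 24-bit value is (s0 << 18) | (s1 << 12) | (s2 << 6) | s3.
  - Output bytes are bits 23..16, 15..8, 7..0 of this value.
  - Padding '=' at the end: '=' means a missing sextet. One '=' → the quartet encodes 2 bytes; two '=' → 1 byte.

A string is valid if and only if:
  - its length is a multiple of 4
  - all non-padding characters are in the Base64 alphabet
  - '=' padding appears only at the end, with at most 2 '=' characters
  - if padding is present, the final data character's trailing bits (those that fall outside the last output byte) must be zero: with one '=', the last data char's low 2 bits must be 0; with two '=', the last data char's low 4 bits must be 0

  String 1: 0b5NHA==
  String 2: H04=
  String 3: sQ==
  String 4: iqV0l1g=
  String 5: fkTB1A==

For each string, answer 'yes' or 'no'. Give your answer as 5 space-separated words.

Answer: yes yes yes yes yes

Derivation:
String 1: '0b5NHA==' → valid
String 2: 'H04=' → valid
String 3: 'sQ==' → valid
String 4: 'iqV0l1g=' → valid
String 5: 'fkTB1A==' → valid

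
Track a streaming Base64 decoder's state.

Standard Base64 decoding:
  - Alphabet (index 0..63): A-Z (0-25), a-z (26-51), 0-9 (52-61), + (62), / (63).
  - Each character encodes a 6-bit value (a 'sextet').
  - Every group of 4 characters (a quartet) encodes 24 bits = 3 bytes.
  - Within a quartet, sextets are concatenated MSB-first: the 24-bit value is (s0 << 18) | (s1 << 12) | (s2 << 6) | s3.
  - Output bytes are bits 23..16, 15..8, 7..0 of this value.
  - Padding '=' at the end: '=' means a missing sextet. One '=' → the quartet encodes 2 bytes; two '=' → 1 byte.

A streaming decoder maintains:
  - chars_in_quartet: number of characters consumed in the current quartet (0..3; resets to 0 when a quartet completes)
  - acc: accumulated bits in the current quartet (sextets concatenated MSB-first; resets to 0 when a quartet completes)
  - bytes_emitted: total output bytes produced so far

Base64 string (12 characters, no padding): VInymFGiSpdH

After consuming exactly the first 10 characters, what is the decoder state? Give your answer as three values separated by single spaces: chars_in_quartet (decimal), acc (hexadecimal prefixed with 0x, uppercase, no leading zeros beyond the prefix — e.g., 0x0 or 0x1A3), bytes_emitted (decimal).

Answer: 2 0x4A9 6

Derivation:
After char 0 ('V'=21): chars_in_quartet=1 acc=0x15 bytes_emitted=0
After char 1 ('I'=8): chars_in_quartet=2 acc=0x548 bytes_emitted=0
After char 2 ('n'=39): chars_in_quartet=3 acc=0x15227 bytes_emitted=0
After char 3 ('y'=50): chars_in_quartet=4 acc=0x5489F2 -> emit 54 89 F2, reset; bytes_emitted=3
After char 4 ('m'=38): chars_in_quartet=1 acc=0x26 bytes_emitted=3
After char 5 ('F'=5): chars_in_quartet=2 acc=0x985 bytes_emitted=3
After char 6 ('G'=6): chars_in_quartet=3 acc=0x26146 bytes_emitted=3
After char 7 ('i'=34): chars_in_quartet=4 acc=0x9851A2 -> emit 98 51 A2, reset; bytes_emitted=6
After char 8 ('S'=18): chars_in_quartet=1 acc=0x12 bytes_emitted=6
After char 9 ('p'=41): chars_in_quartet=2 acc=0x4A9 bytes_emitted=6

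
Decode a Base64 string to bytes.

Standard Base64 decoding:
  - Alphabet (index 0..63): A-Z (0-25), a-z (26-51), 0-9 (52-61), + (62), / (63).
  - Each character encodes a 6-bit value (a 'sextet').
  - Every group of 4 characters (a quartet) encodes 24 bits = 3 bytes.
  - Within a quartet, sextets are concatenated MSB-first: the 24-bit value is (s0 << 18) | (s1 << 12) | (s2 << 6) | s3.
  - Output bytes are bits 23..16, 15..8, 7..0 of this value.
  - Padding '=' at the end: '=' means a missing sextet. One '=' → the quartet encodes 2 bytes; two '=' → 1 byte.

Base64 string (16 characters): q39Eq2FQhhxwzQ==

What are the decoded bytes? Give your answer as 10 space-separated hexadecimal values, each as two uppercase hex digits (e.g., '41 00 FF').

After char 0 ('q'=42): chars_in_quartet=1 acc=0x2A bytes_emitted=0
After char 1 ('3'=55): chars_in_quartet=2 acc=0xAB7 bytes_emitted=0
After char 2 ('9'=61): chars_in_quartet=3 acc=0x2ADFD bytes_emitted=0
After char 3 ('E'=4): chars_in_quartet=4 acc=0xAB7F44 -> emit AB 7F 44, reset; bytes_emitted=3
After char 4 ('q'=42): chars_in_quartet=1 acc=0x2A bytes_emitted=3
After char 5 ('2'=54): chars_in_quartet=2 acc=0xAB6 bytes_emitted=3
After char 6 ('F'=5): chars_in_quartet=3 acc=0x2AD85 bytes_emitted=3
After char 7 ('Q'=16): chars_in_quartet=4 acc=0xAB6150 -> emit AB 61 50, reset; bytes_emitted=6
After char 8 ('h'=33): chars_in_quartet=1 acc=0x21 bytes_emitted=6
After char 9 ('h'=33): chars_in_quartet=2 acc=0x861 bytes_emitted=6
After char 10 ('x'=49): chars_in_quartet=3 acc=0x21871 bytes_emitted=6
After char 11 ('w'=48): chars_in_quartet=4 acc=0x861C70 -> emit 86 1C 70, reset; bytes_emitted=9
After char 12 ('z'=51): chars_in_quartet=1 acc=0x33 bytes_emitted=9
After char 13 ('Q'=16): chars_in_quartet=2 acc=0xCD0 bytes_emitted=9
Padding '==': partial quartet acc=0xCD0 -> emit CD; bytes_emitted=10

Answer: AB 7F 44 AB 61 50 86 1C 70 CD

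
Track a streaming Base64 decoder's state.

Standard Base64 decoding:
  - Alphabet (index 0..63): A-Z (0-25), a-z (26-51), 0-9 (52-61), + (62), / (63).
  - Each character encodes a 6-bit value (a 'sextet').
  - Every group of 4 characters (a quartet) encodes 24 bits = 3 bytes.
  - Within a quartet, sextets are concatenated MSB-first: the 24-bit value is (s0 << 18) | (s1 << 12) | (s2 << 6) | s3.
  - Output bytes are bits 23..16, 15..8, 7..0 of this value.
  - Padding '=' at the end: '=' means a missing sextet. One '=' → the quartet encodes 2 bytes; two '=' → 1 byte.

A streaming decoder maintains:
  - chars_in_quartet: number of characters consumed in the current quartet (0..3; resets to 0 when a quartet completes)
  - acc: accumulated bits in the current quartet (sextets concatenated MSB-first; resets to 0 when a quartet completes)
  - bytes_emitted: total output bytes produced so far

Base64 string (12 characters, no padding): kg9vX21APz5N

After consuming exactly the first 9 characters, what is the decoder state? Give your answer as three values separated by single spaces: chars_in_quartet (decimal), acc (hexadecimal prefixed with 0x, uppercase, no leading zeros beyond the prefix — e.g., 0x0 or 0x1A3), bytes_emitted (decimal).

After char 0 ('k'=36): chars_in_quartet=1 acc=0x24 bytes_emitted=0
After char 1 ('g'=32): chars_in_quartet=2 acc=0x920 bytes_emitted=0
After char 2 ('9'=61): chars_in_quartet=3 acc=0x2483D bytes_emitted=0
After char 3 ('v'=47): chars_in_quartet=4 acc=0x920F6F -> emit 92 0F 6F, reset; bytes_emitted=3
After char 4 ('X'=23): chars_in_quartet=1 acc=0x17 bytes_emitted=3
After char 5 ('2'=54): chars_in_quartet=2 acc=0x5F6 bytes_emitted=3
After char 6 ('1'=53): chars_in_quartet=3 acc=0x17DB5 bytes_emitted=3
After char 7 ('A'=0): chars_in_quartet=4 acc=0x5F6D40 -> emit 5F 6D 40, reset; bytes_emitted=6
After char 8 ('P'=15): chars_in_quartet=1 acc=0xF bytes_emitted=6

Answer: 1 0xF 6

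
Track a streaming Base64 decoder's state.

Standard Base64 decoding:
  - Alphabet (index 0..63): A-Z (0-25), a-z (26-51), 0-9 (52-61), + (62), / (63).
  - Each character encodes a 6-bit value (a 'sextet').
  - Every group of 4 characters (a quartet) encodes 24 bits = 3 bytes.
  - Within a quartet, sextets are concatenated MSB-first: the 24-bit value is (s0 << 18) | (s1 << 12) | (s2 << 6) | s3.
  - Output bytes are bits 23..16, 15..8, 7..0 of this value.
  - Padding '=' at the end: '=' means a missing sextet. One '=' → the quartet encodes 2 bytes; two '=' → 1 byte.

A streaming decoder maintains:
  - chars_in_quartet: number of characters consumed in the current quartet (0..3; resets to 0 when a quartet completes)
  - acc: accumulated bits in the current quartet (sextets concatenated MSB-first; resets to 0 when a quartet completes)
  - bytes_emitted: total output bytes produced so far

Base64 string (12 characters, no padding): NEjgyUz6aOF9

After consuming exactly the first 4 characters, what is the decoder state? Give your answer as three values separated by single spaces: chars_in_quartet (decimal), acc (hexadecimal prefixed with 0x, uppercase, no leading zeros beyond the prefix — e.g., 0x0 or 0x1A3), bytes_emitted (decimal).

Answer: 0 0x0 3

Derivation:
After char 0 ('N'=13): chars_in_quartet=1 acc=0xD bytes_emitted=0
After char 1 ('E'=4): chars_in_quartet=2 acc=0x344 bytes_emitted=0
After char 2 ('j'=35): chars_in_quartet=3 acc=0xD123 bytes_emitted=0
After char 3 ('g'=32): chars_in_quartet=4 acc=0x3448E0 -> emit 34 48 E0, reset; bytes_emitted=3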